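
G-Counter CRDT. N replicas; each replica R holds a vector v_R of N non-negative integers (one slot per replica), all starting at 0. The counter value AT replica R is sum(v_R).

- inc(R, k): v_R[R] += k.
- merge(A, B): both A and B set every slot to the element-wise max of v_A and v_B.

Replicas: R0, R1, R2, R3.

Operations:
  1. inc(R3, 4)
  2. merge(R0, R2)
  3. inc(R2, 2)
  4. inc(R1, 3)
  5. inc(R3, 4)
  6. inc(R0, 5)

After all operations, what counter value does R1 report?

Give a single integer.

Op 1: inc R3 by 4 -> R3=(0,0,0,4) value=4
Op 2: merge R0<->R2 -> R0=(0,0,0,0) R2=(0,0,0,0)
Op 3: inc R2 by 2 -> R2=(0,0,2,0) value=2
Op 4: inc R1 by 3 -> R1=(0,3,0,0) value=3
Op 5: inc R3 by 4 -> R3=(0,0,0,8) value=8
Op 6: inc R0 by 5 -> R0=(5,0,0,0) value=5

Answer: 3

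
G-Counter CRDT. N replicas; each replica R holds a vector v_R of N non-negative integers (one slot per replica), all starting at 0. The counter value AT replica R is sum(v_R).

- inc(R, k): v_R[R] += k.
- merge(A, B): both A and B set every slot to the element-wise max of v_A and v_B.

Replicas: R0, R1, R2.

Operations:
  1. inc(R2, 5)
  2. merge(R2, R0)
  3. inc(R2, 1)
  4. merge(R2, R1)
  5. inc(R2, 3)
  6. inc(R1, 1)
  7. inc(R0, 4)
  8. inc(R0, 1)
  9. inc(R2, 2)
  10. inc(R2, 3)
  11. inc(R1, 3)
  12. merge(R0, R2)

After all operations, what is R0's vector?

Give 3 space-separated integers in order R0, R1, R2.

Answer: 5 0 14

Derivation:
Op 1: inc R2 by 5 -> R2=(0,0,5) value=5
Op 2: merge R2<->R0 -> R2=(0,0,5) R0=(0,0,5)
Op 3: inc R2 by 1 -> R2=(0,0,6) value=6
Op 4: merge R2<->R1 -> R2=(0,0,6) R1=(0,0,6)
Op 5: inc R2 by 3 -> R2=(0,0,9) value=9
Op 6: inc R1 by 1 -> R1=(0,1,6) value=7
Op 7: inc R0 by 4 -> R0=(4,0,5) value=9
Op 8: inc R0 by 1 -> R0=(5,0,5) value=10
Op 9: inc R2 by 2 -> R2=(0,0,11) value=11
Op 10: inc R2 by 3 -> R2=(0,0,14) value=14
Op 11: inc R1 by 3 -> R1=(0,4,6) value=10
Op 12: merge R0<->R2 -> R0=(5,0,14) R2=(5,0,14)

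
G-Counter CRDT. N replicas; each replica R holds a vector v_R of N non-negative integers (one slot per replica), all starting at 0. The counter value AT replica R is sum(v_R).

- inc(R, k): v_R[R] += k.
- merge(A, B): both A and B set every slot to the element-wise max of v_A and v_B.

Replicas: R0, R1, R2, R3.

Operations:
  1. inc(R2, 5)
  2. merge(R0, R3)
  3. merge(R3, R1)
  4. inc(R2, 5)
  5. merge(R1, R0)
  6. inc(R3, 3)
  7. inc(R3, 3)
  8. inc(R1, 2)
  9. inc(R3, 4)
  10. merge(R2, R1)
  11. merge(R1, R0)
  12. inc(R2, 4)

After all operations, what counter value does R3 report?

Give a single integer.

Op 1: inc R2 by 5 -> R2=(0,0,5,0) value=5
Op 2: merge R0<->R3 -> R0=(0,0,0,0) R3=(0,0,0,0)
Op 3: merge R3<->R1 -> R3=(0,0,0,0) R1=(0,0,0,0)
Op 4: inc R2 by 5 -> R2=(0,0,10,0) value=10
Op 5: merge R1<->R0 -> R1=(0,0,0,0) R0=(0,0,0,0)
Op 6: inc R3 by 3 -> R3=(0,0,0,3) value=3
Op 7: inc R3 by 3 -> R3=(0,0,0,6) value=6
Op 8: inc R1 by 2 -> R1=(0,2,0,0) value=2
Op 9: inc R3 by 4 -> R3=(0,0,0,10) value=10
Op 10: merge R2<->R1 -> R2=(0,2,10,0) R1=(0,2,10,0)
Op 11: merge R1<->R0 -> R1=(0,2,10,0) R0=(0,2,10,0)
Op 12: inc R2 by 4 -> R2=(0,2,14,0) value=16

Answer: 10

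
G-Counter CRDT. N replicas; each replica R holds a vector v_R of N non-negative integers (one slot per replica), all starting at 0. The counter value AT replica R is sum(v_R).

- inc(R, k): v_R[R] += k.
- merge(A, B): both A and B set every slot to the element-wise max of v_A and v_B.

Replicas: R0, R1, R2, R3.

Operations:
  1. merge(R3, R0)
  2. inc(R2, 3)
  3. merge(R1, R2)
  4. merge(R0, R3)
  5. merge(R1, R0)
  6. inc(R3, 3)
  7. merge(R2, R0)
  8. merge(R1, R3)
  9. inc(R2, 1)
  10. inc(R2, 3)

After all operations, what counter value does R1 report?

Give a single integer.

Op 1: merge R3<->R0 -> R3=(0,0,0,0) R0=(0,0,0,0)
Op 2: inc R2 by 3 -> R2=(0,0,3,0) value=3
Op 3: merge R1<->R2 -> R1=(0,0,3,0) R2=(0,0,3,0)
Op 4: merge R0<->R3 -> R0=(0,0,0,0) R3=(0,0,0,0)
Op 5: merge R1<->R0 -> R1=(0,0,3,0) R0=(0,0,3,0)
Op 6: inc R3 by 3 -> R3=(0,0,0,3) value=3
Op 7: merge R2<->R0 -> R2=(0,0,3,0) R0=(0,0,3,0)
Op 8: merge R1<->R3 -> R1=(0,0,3,3) R3=(0,0,3,3)
Op 9: inc R2 by 1 -> R2=(0,0,4,0) value=4
Op 10: inc R2 by 3 -> R2=(0,0,7,0) value=7

Answer: 6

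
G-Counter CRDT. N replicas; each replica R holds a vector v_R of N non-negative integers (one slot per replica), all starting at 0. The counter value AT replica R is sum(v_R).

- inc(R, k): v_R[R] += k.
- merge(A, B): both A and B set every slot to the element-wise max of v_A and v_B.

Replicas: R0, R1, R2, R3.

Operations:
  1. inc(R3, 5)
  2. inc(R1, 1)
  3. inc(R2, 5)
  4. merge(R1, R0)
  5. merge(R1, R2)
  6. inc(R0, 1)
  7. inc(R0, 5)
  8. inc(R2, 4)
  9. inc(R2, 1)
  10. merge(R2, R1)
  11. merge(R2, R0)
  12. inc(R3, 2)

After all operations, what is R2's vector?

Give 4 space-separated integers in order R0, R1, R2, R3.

Answer: 6 1 10 0

Derivation:
Op 1: inc R3 by 5 -> R3=(0,0,0,5) value=5
Op 2: inc R1 by 1 -> R1=(0,1,0,0) value=1
Op 3: inc R2 by 5 -> R2=(0,0,5,0) value=5
Op 4: merge R1<->R0 -> R1=(0,1,0,0) R0=(0,1,0,0)
Op 5: merge R1<->R2 -> R1=(0,1,5,0) R2=(0,1,5,0)
Op 6: inc R0 by 1 -> R0=(1,1,0,0) value=2
Op 7: inc R0 by 5 -> R0=(6,1,0,0) value=7
Op 8: inc R2 by 4 -> R2=(0,1,9,0) value=10
Op 9: inc R2 by 1 -> R2=(0,1,10,0) value=11
Op 10: merge R2<->R1 -> R2=(0,1,10,0) R1=(0,1,10,0)
Op 11: merge R2<->R0 -> R2=(6,1,10,0) R0=(6,1,10,0)
Op 12: inc R3 by 2 -> R3=(0,0,0,7) value=7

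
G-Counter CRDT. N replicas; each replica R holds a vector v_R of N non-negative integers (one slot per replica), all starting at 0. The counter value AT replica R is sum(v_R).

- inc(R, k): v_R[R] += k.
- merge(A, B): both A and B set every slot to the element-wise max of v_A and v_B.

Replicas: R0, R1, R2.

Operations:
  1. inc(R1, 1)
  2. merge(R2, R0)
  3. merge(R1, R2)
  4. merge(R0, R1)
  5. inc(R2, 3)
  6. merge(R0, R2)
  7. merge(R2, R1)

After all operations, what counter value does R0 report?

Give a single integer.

Answer: 4

Derivation:
Op 1: inc R1 by 1 -> R1=(0,1,0) value=1
Op 2: merge R2<->R0 -> R2=(0,0,0) R0=(0,0,0)
Op 3: merge R1<->R2 -> R1=(0,1,0) R2=(0,1,0)
Op 4: merge R0<->R1 -> R0=(0,1,0) R1=(0,1,0)
Op 5: inc R2 by 3 -> R2=(0,1,3) value=4
Op 6: merge R0<->R2 -> R0=(0,1,3) R2=(0,1,3)
Op 7: merge R2<->R1 -> R2=(0,1,3) R1=(0,1,3)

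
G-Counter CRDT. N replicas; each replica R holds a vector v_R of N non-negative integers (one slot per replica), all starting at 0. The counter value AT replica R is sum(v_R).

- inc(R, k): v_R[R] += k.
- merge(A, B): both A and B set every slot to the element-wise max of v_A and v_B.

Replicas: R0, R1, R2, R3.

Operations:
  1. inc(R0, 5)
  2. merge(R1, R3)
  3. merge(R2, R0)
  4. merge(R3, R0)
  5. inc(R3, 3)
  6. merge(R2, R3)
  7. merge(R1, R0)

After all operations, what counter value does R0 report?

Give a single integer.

Answer: 5

Derivation:
Op 1: inc R0 by 5 -> R0=(5,0,0,0) value=5
Op 2: merge R1<->R3 -> R1=(0,0,0,0) R3=(0,0,0,0)
Op 3: merge R2<->R0 -> R2=(5,0,0,0) R0=(5,0,0,0)
Op 4: merge R3<->R0 -> R3=(5,0,0,0) R0=(5,0,0,0)
Op 5: inc R3 by 3 -> R3=(5,0,0,3) value=8
Op 6: merge R2<->R3 -> R2=(5,0,0,3) R3=(5,0,0,3)
Op 7: merge R1<->R0 -> R1=(5,0,0,0) R0=(5,0,0,0)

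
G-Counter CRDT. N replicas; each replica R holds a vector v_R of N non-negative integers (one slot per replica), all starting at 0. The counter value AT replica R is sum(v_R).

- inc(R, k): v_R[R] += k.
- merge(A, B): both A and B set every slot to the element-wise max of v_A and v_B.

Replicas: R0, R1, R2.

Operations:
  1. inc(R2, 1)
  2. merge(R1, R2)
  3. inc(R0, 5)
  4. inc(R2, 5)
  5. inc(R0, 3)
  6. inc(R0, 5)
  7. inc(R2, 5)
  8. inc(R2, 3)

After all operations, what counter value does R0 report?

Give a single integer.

Answer: 13

Derivation:
Op 1: inc R2 by 1 -> R2=(0,0,1) value=1
Op 2: merge R1<->R2 -> R1=(0,0,1) R2=(0,0,1)
Op 3: inc R0 by 5 -> R0=(5,0,0) value=5
Op 4: inc R2 by 5 -> R2=(0,0,6) value=6
Op 5: inc R0 by 3 -> R0=(8,0,0) value=8
Op 6: inc R0 by 5 -> R0=(13,0,0) value=13
Op 7: inc R2 by 5 -> R2=(0,0,11) value=11
Op 8: inc R2 by 3 -> R2=(0,0,14) value=14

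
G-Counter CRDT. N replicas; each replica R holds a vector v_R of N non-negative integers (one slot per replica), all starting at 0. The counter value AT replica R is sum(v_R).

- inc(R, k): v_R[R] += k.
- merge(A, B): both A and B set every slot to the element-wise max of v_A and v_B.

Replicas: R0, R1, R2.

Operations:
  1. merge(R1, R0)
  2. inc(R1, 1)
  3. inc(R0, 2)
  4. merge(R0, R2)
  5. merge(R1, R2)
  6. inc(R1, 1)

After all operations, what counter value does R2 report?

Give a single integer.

Op 1: merge R1<->R0 -> R1=(0,0,0) R0=(0,0,0)
Op 2: inc R1 by 1 -> R1=(0,1,0) value=1
Op 3: inc R0 by 2 -> R0=(2,0,0) value=2
Op 4: merge R0<->R2 -> R0=(2,0,0) R2=(2,0,0)
Op 5: merge R1<->R2 -> R1=(2,1,0) R2=(2,1,0)
Op 6: inc R1 by 1 -> R1=(2,2,0) value=4

Answer: 3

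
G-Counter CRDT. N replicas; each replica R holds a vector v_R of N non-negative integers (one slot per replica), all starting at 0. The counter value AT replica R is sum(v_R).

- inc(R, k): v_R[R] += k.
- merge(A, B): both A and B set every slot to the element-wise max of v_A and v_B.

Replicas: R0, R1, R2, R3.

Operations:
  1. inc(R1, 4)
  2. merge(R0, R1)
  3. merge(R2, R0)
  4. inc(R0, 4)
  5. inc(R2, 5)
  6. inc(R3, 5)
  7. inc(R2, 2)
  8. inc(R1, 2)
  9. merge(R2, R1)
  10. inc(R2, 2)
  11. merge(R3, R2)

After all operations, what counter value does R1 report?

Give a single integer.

Answer: 13

Derivation:
Op 1: inc R1 by 4 -> R1=(0,4,0,0) value=4
Op 2: merge R0<->R1 -> R0=(0,4,0,0) R1=(0,4,0,0)
Op 3: merge R2<->R0 -> R2=(0,4,0,0) R0=(0,4,0,0)
Op 4: inc R0 by 4 -> R0=(4,4,0,0) value=8
Op 5: inc R2 by 5 -> R2=(0,4,5,0) value=9
Op 6: inc R3 by 5 -> R3=(0,0,0,5) value=5
Op 7: inc R2 by 2 -> R2=(0,4,7,0) value=11
Op 8: inc R1 by 2 -> R1=(0,6,0,0) value=6
Op 9: merge R2<->R1 -> R2=(0,6,7,0) R1=(0,6,7,0)
Op 10: inc R2 by 2 -> R2=(0,6,9,0) value=15
Op 11: merge R3<->R2 -> R3=(0,6,9,5) R2=(0,6,9,5)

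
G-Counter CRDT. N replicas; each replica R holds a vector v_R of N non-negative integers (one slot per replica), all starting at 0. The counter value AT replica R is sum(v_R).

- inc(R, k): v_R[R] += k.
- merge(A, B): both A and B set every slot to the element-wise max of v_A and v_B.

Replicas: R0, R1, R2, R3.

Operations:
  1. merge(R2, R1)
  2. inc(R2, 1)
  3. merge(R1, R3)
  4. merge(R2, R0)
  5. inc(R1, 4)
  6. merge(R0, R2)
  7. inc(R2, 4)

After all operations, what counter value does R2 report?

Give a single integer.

Op 1: merge R2<->R1 -> R2=(0,0,0,0) R1=(0,0,0,0)
Op 2: inc R2 by 1 -> R2=(0,0,1,0) value=1
Op 3: merge R1<->R3 -> R1=(0,0,0,0) R3=(0,0,0,0)
Op 4: merge R2<->R0 -> R2=(0,0,1,0) R0=(0,0,1,0)
Op 5: inc R1 by 4 -> R1=(0,4,0,0) value=4
Op 6: merge R0<->R2 -> R0=(0,0,1,0) R2=(0,0,1,0)
Op 7: inc R2 by 4 -> R2=(0,0,5,0) value=5

Answer: 5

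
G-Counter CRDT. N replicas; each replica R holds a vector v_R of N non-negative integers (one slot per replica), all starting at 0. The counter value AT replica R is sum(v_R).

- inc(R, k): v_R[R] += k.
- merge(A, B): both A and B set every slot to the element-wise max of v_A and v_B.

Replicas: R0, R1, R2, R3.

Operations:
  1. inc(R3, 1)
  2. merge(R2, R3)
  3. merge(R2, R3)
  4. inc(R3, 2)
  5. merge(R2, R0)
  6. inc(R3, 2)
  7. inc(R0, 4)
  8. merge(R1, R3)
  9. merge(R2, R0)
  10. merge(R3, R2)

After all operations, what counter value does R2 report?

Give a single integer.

Answer: 9

Derivation:
Op 1: inc R3 by 1 -> R3=(0,0,0,1) value=1
Op 2: merge R2<->R3 -> R2=(0,0,0,1) R3=(0,0,0,1)
Op 3: merge R2<->R3 -> R2=(0,0,0,1) R3=(0,0,0,1)
Op 4: inc R3 by 2 -> R3=(0,0,0,3) value=3
Op 5: merge R2<->R0 -> R2=(0,0,0,1) R0=(0,0,0,1)
Op 6: inc R3 by 2 -> R3=(0,0,0,5) value=5
Op 7: inc R0 by 4 -> R0=(4,0,0,1) value=5
Op 8: merge R1<->R3 -> R1=(0,0,0,5) R3=(0,0,0,5)
Op 9: merge R2<->R0 -> R2=(4,0,0,1) R0=(4,0,0,1)
Op 10: merge R3<->R2 -> R3=(4,0,0,5) R2=(4,0,0,5)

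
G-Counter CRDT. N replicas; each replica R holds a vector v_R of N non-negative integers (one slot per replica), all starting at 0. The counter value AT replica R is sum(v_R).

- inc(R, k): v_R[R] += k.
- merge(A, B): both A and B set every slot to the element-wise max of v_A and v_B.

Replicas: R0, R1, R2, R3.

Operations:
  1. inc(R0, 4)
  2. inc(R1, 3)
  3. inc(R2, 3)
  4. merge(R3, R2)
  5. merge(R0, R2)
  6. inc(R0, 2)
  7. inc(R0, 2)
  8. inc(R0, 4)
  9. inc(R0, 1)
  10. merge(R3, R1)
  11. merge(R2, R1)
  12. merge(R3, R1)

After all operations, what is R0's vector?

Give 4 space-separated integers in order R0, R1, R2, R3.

Op 1: inc R0 by 4 -> R0=(4,0,0,0) value=4
Op 2: inc R1 by 3 -> R1=(0,3,0,0) value=3
Op 3: inc R2 by 3 -> R2=(0,0,3,0) value=3
Op 4: merge R3<->R2 -> R3=(0,0,3,0) R2=(0,0,3,0)
Op 5: merge R0<->R2 -> R0=(4,0,3,0) R2=(4,0,3,0)
Op 6: inc R0 by 2 -> R0=(6,0,3,0) value=9
Op 7: inc R0 by 2 -> R0=(8,0,3,0) value=11
Op 8: inc R0 by 4 -> R0=(12,0,3,0) value=15
Op 9: inc R0 by 1 -> R0=(13,0,3,0) value=16
Op 10: merge R3<->R1 -> R3=(0,3,3,0) R1=(0,3,3,0)
Op 11: merge R2<->R1 -> R2=(4,3,3,0) R1=(4,3,3,0)
Op 12: merge R3<->R1 -> R3=(4,3,3,0) R1=(4,3,3,0)

Answer: 13 0 3 0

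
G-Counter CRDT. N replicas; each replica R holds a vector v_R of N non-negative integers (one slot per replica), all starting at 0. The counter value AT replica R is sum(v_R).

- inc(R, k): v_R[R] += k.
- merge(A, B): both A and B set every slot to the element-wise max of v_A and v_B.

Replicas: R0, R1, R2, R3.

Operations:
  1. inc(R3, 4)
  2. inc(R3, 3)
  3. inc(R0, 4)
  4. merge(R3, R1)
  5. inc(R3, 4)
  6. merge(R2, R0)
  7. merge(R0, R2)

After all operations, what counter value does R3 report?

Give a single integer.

Answer: 11

Derivation:
Op 1: inc R3 by 4 -> R3=(0,0,0,4) value=4
Op 2: inc R3 by 3 -> R3=(0,0,0,7) value=7
Op 3: inc R0 by 4 -> R0=(4,0,0,0) value=4
Op 4: merge R3<->R1 -> R3=(0,0,0,7) R1=(0,0,0,7)
Op 5: inc R3 by 4 -> R3=(0,0,0,11) value=11
Op 6: merge R2<->R0 -> R2=(4,0,0,0) R0=(4,0,0,0)
Op 7: merge R0<->R2 -> R0=(4,0,0,0) R2=(4,0,0,0)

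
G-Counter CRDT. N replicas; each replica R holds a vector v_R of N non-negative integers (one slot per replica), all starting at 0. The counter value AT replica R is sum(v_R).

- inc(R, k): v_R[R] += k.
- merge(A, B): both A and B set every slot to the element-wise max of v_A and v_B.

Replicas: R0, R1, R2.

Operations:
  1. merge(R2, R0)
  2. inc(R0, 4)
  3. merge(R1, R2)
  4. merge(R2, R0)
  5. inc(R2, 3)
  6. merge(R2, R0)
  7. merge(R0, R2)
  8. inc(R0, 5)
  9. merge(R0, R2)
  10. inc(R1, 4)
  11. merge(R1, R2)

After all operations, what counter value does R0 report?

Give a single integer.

Answer: 12

Derivation:
Op 1: merge R2<->R0 -> R2=(0,0,0) R0=(0,0,0)
Op 2: inc R0 by 4 -> R0=(4,0,0) value=4
Op 3: merge R1<->R2 -> R1=(0,0,0) R2=(0,0,0)
Op 4: merge R2<->R0 -> R2=(4,0,0) R0=(4,0,0)
Op 5: inc R2 by 3 -> R2=(4,0,3) value=7
Op 6: merge R2<->R0 -> R2=(4,0,3) R0=(4,0,3)
Op 7: merge R0<->R2 -> R0=(4,0,3) R2=(4,0,3)
Op 8: inc R0 by 5 -> R0=(9,0,3) value=12
Op 9: merge R0<->R2 -> R0=(9,0,3) R2=(9,0,3)
Op 10: inc R1 by 4 -> R1=(0,4,0) value=4
Op 11: merge R1<->R2 -> R1=(9,4,3) R2=(9,4,3)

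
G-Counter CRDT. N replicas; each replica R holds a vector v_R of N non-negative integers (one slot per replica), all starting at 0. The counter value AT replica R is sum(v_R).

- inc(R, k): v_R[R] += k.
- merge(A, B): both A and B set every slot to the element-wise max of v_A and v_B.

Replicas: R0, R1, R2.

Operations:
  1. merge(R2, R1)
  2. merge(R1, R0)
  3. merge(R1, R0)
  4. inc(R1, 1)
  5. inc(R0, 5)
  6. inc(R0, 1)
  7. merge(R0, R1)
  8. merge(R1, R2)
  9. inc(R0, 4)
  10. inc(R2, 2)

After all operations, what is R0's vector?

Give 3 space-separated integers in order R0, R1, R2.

Op 1: merge R2<->R1 -> R2=(0,0,0) R1=(0,0,0)
Op 2: merge R1<->R0 -> R1=(0,0,0) R0=(0,0,0)
Op 3: merge R1<->R0 -> R1=(0,0,0) R0=(0,0,0)
Op 4: inc R1 by 1 -> R1=(0,1,0) value=1
Op 5: inc R0 by 5 -> R0=(5,0,0) value=5
Op 6: inc R0 by 1 -> R0=(6,0,0) value=6
Op 7: merge R0<->R1 -> R0=(6,1,0) R1=(6,1,0)
Op 8: merge R1<->R2 -> R1=(6,1,0) R2=(6,1,0)
Op 9: inc R0 by 4 -> R0=(10,1,0) value=11
Op 10: inc R2 by 2 -> R2=(6,1,2) value=9

Answer: 10 1 0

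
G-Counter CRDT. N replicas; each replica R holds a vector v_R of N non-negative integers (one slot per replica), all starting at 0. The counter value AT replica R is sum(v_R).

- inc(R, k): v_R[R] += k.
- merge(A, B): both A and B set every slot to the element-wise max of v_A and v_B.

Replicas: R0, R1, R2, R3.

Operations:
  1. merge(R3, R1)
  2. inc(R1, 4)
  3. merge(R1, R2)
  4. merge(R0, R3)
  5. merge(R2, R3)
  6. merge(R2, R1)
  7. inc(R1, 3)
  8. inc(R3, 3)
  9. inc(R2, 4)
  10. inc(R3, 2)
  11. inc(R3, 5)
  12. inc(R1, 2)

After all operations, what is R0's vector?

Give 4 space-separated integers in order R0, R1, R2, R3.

Answer: 0 0 0 0

Derivation:
Op 1: merge R3<->R1 -> R3=(0,0,0,0) R1=(0,0,0,0)
Op 2: inc R1 by 4 -> R1=(0,4,0,0) value=4
Op 3: merge R1<->R2 -> R1=(0,4,0,0) R2=(0,4,0,0)
Op 4: merge R0<->R3 -> R0=(0,0,0,0) R3=(0,0,0,0)
Op 5: merge R2<->R3 -> R2=(0,4,0,0) R3=(0,4,0,0)
Op 6: merge R2<->R1 -> R2=(0,4,0,0) R1=(0,4,0,0)
Op 7: inc R1 by 3 -> R1=(0,7,0,0) value=7
Op 8: inc R3 by 3 -> R3=(0,4,0,3) value=7
Op 9: inc R2 by 4 -> R2=(0,4,4,0) value=8
Op 10: inc R3 by 2 -> R3=(0,4,0,5) value=9
Op 11: inc R3 by 5 -> R3=(0,4,0,10) value=14
Op 12: inc R1 by 2 -> R1=(0,9,0,0) value=9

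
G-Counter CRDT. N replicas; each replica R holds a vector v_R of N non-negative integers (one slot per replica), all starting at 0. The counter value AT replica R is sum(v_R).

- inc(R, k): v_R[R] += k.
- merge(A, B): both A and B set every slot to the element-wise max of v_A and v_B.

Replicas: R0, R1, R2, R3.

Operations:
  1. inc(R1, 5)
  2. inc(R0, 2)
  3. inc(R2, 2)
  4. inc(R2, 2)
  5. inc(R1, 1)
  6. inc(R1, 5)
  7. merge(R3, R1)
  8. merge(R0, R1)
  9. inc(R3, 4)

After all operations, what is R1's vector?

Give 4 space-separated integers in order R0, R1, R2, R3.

Answer: 2 11 0 0

Derivation:
Op 1: inc R1 by 5 -> R1=(0,5,0,0) value=5
Op 2: inc R0 by 2 -> R0=(2,0,0,0) value=2
Op 3: inc R2 by 2 -> R2=(0,0,2,0) value=2
Op 4: inc R2 by 2 -> R2=(0,0,4,0) value=4
Op 5: inc R1 by 1 -> R1=(0,6,0,0) value=6
Op 6: inc R1 by 5 -> R1=(0,11,0,0) value=11
Op 7: merge R3<->R1 -> R3=(0,11,0,0) R1=(0,11,0,0)
Op 8: merge R0<->R1 -> R0=(2,11,0,0) R1=(2,11,0,0)
Op 9: inc R3 by 4 -> R3=(0,11,0,4) value=15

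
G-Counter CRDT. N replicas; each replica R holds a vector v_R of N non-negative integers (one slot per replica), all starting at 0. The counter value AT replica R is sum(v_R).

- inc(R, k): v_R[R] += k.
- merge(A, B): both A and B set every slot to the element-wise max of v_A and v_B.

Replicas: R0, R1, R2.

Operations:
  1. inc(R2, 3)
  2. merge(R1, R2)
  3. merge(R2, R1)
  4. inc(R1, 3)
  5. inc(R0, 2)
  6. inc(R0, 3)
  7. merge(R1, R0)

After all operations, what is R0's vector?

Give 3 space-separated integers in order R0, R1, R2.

Op 1: inc R2 by 3 -> R2=(0,0,3) value=3
Op 2: merge R1<->R2 -> R1=(0,0,3) R2=(0,0,3)
Op 3: merge R2<->R1 -> R2=(0,0,3) R1=(0,0,3)
Op 4: inc R1 by 3 -> R1=(0,3,3) value=6
Op 5: inc R0 by 2 -> R0=(2,0,0) value=2
Op 6: inc R0 by 3 -> R0=(5,0,0) value=5
Op 7: merge R1<->R0 -> R1=(5,3,3) R0=(5,3,3)

Answer: 5 3 3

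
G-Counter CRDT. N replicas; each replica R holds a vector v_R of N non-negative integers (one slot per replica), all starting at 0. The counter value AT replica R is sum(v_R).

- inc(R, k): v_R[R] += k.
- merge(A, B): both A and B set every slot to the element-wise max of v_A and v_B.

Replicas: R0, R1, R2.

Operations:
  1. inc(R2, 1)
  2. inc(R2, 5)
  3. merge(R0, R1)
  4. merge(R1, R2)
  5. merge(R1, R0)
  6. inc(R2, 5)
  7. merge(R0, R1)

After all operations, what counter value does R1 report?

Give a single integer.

Answer: 6

Derivation:
Op 1: inc R2 by 1 -> R2=(0,0,1) value=1
Op 2: inc R2 by 5 -> R2=(0,0,6) value=6
Op 3: merge R0<->R1 -> R0=(0,0,0) R1=(0,0,0)
Op 4: merge R1<->R2 -> R1=(0,0,6) R2=(0,0,6)
Op 5: merge R1<->R0 -> R1=(0,0,6) R0=(0,0,6)
Op 6: inc R2 by 5 -> R2=(0,0,11) value=11
Op 7: merge R0<->R1 -> R0=(0,0,6) R1=(0,0,6)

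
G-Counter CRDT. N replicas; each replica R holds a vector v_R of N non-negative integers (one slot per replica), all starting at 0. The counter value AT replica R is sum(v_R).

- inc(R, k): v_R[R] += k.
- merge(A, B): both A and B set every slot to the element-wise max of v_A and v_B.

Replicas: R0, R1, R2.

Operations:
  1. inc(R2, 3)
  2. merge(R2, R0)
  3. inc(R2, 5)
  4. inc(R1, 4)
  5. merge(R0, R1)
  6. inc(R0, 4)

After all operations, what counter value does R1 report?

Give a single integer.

Answer: 7

Derivation:
Op 1: inc R2 by 3 -> R2=(0,0,3) value=3
Op 2: merge R2<->R0 -> R2=(0,0,3) R0=(0,0,3)
Op 3: inc R2 by 5 -> R2=(0,0,8) value=8
Op 4: inc R1 by 4 -> R1=(0,4,0) value=4
Op 5: merge R0<->R1 -> R0=(0,4,3) R1=(0,4,3)
Op 6: inc R0 by 4 -> R0=(4,4,3) value=11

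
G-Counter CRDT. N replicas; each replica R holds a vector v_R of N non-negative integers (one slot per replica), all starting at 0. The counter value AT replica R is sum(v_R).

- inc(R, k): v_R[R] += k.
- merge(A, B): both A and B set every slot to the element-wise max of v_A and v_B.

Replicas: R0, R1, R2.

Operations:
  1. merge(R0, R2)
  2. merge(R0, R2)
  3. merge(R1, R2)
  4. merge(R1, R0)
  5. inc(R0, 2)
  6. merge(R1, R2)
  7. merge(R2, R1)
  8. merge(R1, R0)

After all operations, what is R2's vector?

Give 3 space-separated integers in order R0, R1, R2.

Op 1: merge R0<->R2 -> R0=(0,0,0) R2=(0,0,0)
Op 2: merge R0<->R2 -> R0=(0,0,0) R2=(0,0,0)
Op 3: merge R1<->R2 -> R1=(0,0,0) R2=(0,0,0)
Op 4: merge R1<->R0 -> R1=(0,0,0) R0=(0,0,0)
Op 5: inc R0 by 2 -> R0=(2,0,0) value=2
Op 6: merge R1<->R2 -> R1=(0,0,0) R2=(0,0,0)
Op 7: merge R2<->R1 -> R2=(0,0,0) R1=(0,0,0)
Op 8: merge R1<->R0 -> R1=(2,0,0) R0=(2,0,0)

Answer: 0 0 0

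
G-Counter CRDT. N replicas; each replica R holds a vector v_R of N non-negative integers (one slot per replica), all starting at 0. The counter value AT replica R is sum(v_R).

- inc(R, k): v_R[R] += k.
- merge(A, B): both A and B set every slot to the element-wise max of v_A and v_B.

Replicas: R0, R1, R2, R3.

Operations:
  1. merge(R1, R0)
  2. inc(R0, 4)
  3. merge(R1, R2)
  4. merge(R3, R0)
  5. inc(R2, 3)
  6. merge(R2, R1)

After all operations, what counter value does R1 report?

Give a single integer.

Answer: 3

Derivation:
Op 1: merge R1<->R0 -> R1=(0,0,0,0) R0=(0,0,0,0)
Op 2: inc R0 by 4 -> R0=(4,0,0,0) value=4
Op 3: merge R1<->R2 -> R1=(0,0,0,0) R2=(0,0,0,0)
Op 4: merge R3<->R0 -> R3=(4,0,0,0) R0=(4,0,0,0)
Op 5: inc R2 by 3 -> R2=(0,0,3,0) value=3
Op 6: merge R2<->R1 -> R2=(0,0,3,0) R1=(0,0,3,0)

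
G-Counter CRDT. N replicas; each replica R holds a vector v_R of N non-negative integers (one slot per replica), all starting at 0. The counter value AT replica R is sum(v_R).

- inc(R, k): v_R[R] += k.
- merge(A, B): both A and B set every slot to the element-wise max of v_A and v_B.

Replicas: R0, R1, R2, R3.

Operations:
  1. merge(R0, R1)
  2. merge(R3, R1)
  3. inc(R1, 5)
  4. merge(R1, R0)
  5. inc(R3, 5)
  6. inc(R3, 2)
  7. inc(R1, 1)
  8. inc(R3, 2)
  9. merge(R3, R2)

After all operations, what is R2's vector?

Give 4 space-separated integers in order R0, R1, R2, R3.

Answer: 0 0 0 9

Derivation:
Op 1: merge R0<->R1 -> R0=(0,0,0,0) R1=(0,0,0,0)
Op 2: merge R3<->R1 -> R3=(0,0,0,0) R1=(0,0,0,0)
Op 3: inc R1 by 5 -> R1=(0,5,0,0) value=5
Op 4: merge R1<->R0 -> R1=(0,5,0,0) R0=(0,5,0,0)
Op 5: inc R3 by 5 -> R3=(0,0,0,5) value=5
Op 6: inc R3 by 2 -> R3=(0,0,0,7) value=7
Op 7: inc R1 by 1 -> R1=(0,6,0,0) value=6
Op 8: inc R3 by 2 -> R3=(0,0,0,9) value=9
Op 9: merge R3<->R2 -> R3=(0,0,0,9) R2=(0,0,0,9)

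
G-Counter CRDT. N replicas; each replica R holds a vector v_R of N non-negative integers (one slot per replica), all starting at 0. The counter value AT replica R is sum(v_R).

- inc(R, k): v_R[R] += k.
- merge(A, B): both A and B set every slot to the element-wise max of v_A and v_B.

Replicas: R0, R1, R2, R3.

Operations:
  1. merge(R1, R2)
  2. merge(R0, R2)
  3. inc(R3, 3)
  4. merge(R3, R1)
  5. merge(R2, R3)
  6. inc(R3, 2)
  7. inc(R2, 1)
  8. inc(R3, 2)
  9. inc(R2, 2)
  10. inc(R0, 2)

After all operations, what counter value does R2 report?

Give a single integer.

Answer: 6

Derivation:
Op 1: merge R1<->R2 -> R1=(0,0,0,0) R2=(0,0,0,0)
Op 2: merge R0<->R2 -> R0=(0,0,0,0) R2=(0,0,0,0)
Op 3: inc R3 by 3 -> R3=(0,0,0,3) value=3
Op 4: merge R3<->R1 -> R3=(0,0,0,3) R1=(0,0,0,3)
Op 5: merge R2<->R3 -> R2=(0,0,0,3) R3=(0,0,0,3)
Op 6: inc R3 by 2 -> R3=(0,0,0,5) value=5
Op 7: inc R2 by 1 -> R2=(0,0,1,3) value=4
Op 8: inc R3 by 2 -> R3=(0,0,0,7) value=7
Op 9: inc R2 by 2 -> R2=(0,0,3,3) value=6
Op 10: inc R0 by 2 -> R0=(2,0,0,0) value=2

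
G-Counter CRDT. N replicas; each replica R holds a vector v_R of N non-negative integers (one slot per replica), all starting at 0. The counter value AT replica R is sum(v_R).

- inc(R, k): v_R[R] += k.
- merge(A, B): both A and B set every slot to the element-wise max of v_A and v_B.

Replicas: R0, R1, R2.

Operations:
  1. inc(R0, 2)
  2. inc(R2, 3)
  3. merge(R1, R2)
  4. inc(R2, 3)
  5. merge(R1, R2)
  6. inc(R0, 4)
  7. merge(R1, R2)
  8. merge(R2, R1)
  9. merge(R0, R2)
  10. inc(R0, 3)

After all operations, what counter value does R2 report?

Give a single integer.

Answer: 12

Derivation:
Op 1: inc R0 by 2 -> R0=(2,0,0) value=2
Op 2: inc R2 by 3 -> R2=(0,0,3) value=3
Op 3: merge R1<->R2 -> R1=(0,0,3) R2=(0,0,3)
Op 4: inc R2 by 3 -> R2=(0,0,6) value=6
Op 5: merge R1<->R2 -> R1=(0,0,6) R2=(0,0,6)
Op 6: inc R0 by 4 -> R0=(6,0,0) value=6
Op 7: merge R1<->R2 -> R1=(0,0,6) R2=(0,0,6)
Op 8: merge R2<->R1 -> R2=(0,0,6) R1=(0,0,6)
Op 9: merge R0<->R2 -> R0=(6,0,6) R2=(6,0,6)
Op 10: inc R0 by 3 -> R0=(9,0,6) value=15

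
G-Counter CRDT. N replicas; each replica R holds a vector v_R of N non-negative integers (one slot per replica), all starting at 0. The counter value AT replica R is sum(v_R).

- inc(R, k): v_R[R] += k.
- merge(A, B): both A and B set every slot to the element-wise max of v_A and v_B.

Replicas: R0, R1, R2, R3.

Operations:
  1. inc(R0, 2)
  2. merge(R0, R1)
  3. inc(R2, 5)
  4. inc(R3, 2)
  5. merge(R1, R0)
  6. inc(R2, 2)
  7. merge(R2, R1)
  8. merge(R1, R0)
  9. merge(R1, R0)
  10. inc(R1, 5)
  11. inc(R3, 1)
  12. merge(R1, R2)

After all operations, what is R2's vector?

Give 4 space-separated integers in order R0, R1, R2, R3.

Op 1: inc R0 by 2 -> R0=(2,0,0,0) value=2
Op 2: merge R0<->R1 -> R0=(2,0,0,0) R1=(2,0,0,0)
Op 3: inc R2 by 5 -> R2=(0,0,5,0) value=5
Op 4: inc R3 by 2 -> R3=(0,0,0,2) value=2
Op 5: merge R1<->R0 -> R1=(2,0,0,0) R0=(2,0,0,0)
Op 6: inc R2 by 2 -> R2=(0,0,7,0) value=7
Op 7: merge R2<->R1 -> R2=(2,0,7,0) R1=(2,0,7,0)
Op 8: merge R1<->R0 -> R1=(2,0,7,0) R0=(2,0,7,0)
Op 9: merge R1<->R0 -> R1=(2,0,7,0) R0=(2,0,7,0)
Op 10: inc R1 by 5 -> R1=(2,5,7,0) value=14
Op 11: inc R3 by 1 -> R3=(0,0,0,3) value=3
Op 12: merge R1<->R2 -> R1=(2,5,7,0) R2=(2,5,7,0)

Answer: 2 5 7 0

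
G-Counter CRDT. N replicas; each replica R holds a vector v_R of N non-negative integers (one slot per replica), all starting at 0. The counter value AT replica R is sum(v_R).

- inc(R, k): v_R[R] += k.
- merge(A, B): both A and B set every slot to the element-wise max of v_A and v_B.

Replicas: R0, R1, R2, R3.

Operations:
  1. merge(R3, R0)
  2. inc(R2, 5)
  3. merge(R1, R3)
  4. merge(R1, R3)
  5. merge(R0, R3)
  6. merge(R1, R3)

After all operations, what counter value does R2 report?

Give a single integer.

Answer: 5

Derivation:
Op 1: merge R3<->R0 -> R3=(0,0,0,0) R0=(0,0,0,0)
Op 2: inc R2 by 5 -> R2=(0,0,5,0) value=5
Op 3: merge R1<->R3 -> R1=(0,0,0,0) R3=(0,0,0,0)
Op 4: merge R1<->R3 -> R1=(0,0,0,0) R3=(0,0,0,0)
Op 5: merge R0<->R3 -> R0=(0,0,0,0) R3=(0,0,0,0)
Op 6: merge R1<->R3 -> R1=(0,0,0,0) R3=(0,0,0,0)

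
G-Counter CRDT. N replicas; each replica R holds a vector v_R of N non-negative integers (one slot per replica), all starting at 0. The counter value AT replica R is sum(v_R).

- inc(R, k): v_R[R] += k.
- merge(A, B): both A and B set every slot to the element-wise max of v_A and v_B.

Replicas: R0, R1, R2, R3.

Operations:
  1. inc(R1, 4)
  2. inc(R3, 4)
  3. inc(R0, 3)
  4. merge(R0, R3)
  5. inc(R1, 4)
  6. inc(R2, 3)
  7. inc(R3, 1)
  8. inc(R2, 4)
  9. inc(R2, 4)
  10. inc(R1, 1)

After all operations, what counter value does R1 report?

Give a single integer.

Answer: 9

Derivation:
Op 1: inc R1 by 4 -> R1=(0,4,0,0) value=4
Op 2: inc R3 by 4 -> R3=(0,0,0,4) value=4
Op 3: inc R0 by 3 -> R0=(3,0,0,0) value=3
Op 4: merge R0<->R3 -> R0=(3,0,0,4) R3=(3,0,0,4)
Op 5: inc R1 by 4 -> R1=(0,8,0,0) value=8
Op 6: inc R2 by 3 -> R2=(0,0,3,0) value=3
Op 7: inc R3 by 1 -> R3=(3,0,0,5) value=8
Op 8: inc R2 by 4 -> R2=(0,0,7,0) value=7
Op 9: inc R2 by 4 -> R2=(0,0,11,0) value=11
Op 10: inc R1 by 1 -> R1=(0,9,0,0) value=9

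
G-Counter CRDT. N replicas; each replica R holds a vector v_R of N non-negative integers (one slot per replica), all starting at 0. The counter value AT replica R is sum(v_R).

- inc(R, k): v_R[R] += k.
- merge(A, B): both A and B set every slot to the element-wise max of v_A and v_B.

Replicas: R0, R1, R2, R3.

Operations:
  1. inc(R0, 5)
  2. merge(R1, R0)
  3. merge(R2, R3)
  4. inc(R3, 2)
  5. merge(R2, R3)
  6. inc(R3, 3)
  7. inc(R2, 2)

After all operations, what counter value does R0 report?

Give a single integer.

Answer: 5

Derivation:
Op 1: inc R0 by 5 -> R0=(5,0,0,0) value=5
Op 2: merge R1<->R0 -> R1=(5,0,0,0) R0=(5,0,0,0)
Op 3: merge R2<->R3 -> R2=(0,0,0,0) R3=(0,0,0,0)
Op 4: inc R3 by 2 -> R3=(0,0,0,2) value=2
Op 5: merge R2<->R3 -> R2=(0,0,0,2) R3=(0,0,0,2)
Op 6: inc R3 by 3 -> R3=(0,0,0,5) value=5
Op 7: inc R2 by 2 -> R2=(0,0,2,2) value=4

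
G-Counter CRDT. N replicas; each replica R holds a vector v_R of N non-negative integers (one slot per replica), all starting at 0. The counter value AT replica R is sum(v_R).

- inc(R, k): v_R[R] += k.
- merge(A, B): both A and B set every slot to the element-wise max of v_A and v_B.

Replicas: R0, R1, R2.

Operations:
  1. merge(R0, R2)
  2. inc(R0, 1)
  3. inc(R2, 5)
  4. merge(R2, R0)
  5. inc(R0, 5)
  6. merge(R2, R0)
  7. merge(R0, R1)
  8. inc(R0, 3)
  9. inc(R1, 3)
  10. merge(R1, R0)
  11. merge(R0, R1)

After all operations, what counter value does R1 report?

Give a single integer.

Answer: 17

Derivation:
Op 1: merge R0<->R2 -> R0=(0,0,0) R2=(0,0,0)
Op 2: inc R0 by 1 -> R0=(1,0,0) value=1
Op 3: inc R2 by 5 -> R2=(0,0,5) value=5
Op 4: merge R2<->R0 -> R2=(1,0,5) R0=(1,0,5)
Op 5: inc R0 by 5 -> R0=(6,0,5) value=11
Op 6: merge R2<->R0 -> R2=(6,0,5) R0=(6,0,5)
Op 7: merge R0<->R1 -> R0=(6,0,5) R1=(6,0,5)
Op 8: inc R0 by 3 -> R0=(9,0,5) value=14
Op 9: inc R1 by 3 -> R1=(6,3,5) value=14
Op 10: merge R1<->R0 -> R1=(9,3,5) R0=(9,3,5)
Op 11: merge R0<->R1 -> R0=(9,3,5) R1=(9,3,5)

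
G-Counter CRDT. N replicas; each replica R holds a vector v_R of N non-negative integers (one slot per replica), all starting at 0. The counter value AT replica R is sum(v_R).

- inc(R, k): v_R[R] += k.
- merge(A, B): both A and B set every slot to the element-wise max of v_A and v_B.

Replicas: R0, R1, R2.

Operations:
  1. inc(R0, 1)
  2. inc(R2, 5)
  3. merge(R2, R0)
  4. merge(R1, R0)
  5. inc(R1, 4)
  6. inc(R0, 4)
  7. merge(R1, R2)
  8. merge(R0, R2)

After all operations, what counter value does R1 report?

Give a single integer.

Op 1: inc R0 by 1 -> R0=(1,0,0) value=1
Op 2: inc R2 by 5 -> R2=(0,0,5) value=5
Op 3: merge R2<->R0 -> R2=(1,0,5) R0=(1,0,5)
Op 4: merge R1<->R0 -> R1=(1,0,5) R0=(1,0,5)
Op 5: inc R1 by 4 -> R1=(1,4,5) value=10
Op 6: inc R0 by 4 -> R0=(5,0,5) value=10
Op 7: merge R1<->R2 -> R1=(1,4,5) R2=(1,4,5)
Op 8: merge R0<->R2 -> R0=(5,4,5) R2=(5,4,5)

Answer: 10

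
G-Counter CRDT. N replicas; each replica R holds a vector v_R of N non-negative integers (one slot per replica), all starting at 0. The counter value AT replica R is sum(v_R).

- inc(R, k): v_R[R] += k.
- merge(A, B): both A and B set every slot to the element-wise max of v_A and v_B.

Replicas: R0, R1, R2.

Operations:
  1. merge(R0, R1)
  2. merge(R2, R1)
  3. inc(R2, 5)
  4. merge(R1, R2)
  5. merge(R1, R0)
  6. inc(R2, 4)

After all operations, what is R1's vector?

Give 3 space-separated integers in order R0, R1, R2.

Answer: 0 0 5

Derivation:
Op 1: merge R0<->R1 -> R0=(0,0,0) R1=(0,0,0)
Op 2: merge R2<->R1 -> R2=(0,0,0) R1=(0,0,0)
Op 3: inc R2 by 5 -> R2=(0,0,5) value=5
Op 4: merge R1<->R2 -> R1=(0,0,5) R2=(0,0,5)
Op 5: merge R1<->R0 -> R1=(0,0,5) R0=(0,0,5)
Op 6: inc R2 by 4 -> R2=(0,0,9) value=9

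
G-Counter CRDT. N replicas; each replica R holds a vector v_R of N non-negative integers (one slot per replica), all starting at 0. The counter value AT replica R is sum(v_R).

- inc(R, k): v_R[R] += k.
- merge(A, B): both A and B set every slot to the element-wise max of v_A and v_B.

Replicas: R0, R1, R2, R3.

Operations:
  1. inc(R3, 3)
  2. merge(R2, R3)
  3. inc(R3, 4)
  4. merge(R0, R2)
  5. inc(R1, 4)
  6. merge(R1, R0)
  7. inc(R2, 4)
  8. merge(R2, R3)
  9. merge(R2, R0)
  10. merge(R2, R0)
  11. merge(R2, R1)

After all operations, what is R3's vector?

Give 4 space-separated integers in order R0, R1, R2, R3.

Op 1: inc R3 by 3 -> R3=(0,0,0,3) value=3
Op 2: merge R2<->R3 -> R2=(0,0,0,3) R3=(0,0,0,3)
Op 3: inc R3 by 4 -> R3=(0,0,0,7) value=7
Op 4: merge R0<->R2 -> R0=(0,0,0,3) R2=(0,0,0,3)
Op 5: inc R1 by 4 -> R1=(0,4,0,0) value=4
Op 6: merge R1<->R0 -> R1=(0,4,0,3) R0=(0,4,0,3)
Op 7: inc R2 by 4 -> R2=(0,0,4,3) value=7
Op 8: merge R2<->R3 -> R2=(0,0,4,7) R3=(0,0,4,7)
Op 9: merge R2<->R0 -> R2=(0,4,4,7) R0=(0,4,4,7)
Op 10: merge R2<->R0 -> R2=(0,4,4,7) R0=(0,4,4,7)
Op 11: merge R2<->R1 -> R2=(0,4,4,7) R1=(0,4,4,7)

Answer: 0 0 4 7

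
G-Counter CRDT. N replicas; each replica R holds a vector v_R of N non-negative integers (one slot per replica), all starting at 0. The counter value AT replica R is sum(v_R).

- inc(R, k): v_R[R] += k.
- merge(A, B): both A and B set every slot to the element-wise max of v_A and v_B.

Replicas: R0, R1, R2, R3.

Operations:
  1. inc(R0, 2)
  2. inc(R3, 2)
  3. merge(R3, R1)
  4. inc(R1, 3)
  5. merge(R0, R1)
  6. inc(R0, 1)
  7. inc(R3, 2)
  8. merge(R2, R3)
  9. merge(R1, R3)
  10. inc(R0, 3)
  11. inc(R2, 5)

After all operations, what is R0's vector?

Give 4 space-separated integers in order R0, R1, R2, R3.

Op 1: inc R0 by 2 -> R0=(2,0,0,0) value=2
Op 2: inc R3 by 2 -> R3=(0,0,0,2) value=2
Op 3: merge R3<->R1 -> R3=(0,0,0,2) R1=(0,0,0,2)
Op 4: inc R1 by 3 -> R1=(0,3,0,2) value=5
Op 5: merge R0<->R1 -> R0=(2,3,0,2) R1=(2,3,0,2)
Op 6: inc R0 by 1 -> R0=(3,3,0,2) value=8
Op 7: inc R3 by 2 -> R3=(0,0,0,4) value=4
Op 8: merge R2<->R3 -> R2=(0,0,0,4) R3=(0,0,0,4)
Op 9: merge R1<->R3 -> R1=(2,3,0,4) R3=(2,3,0,4)
Op 10: inc R0 by 3 -> R0=(6,3,0,2) value=11
Op 11: inc R2 by 5 -> R2=(0,0,5,4) value=9

Answer: 6 3 0 2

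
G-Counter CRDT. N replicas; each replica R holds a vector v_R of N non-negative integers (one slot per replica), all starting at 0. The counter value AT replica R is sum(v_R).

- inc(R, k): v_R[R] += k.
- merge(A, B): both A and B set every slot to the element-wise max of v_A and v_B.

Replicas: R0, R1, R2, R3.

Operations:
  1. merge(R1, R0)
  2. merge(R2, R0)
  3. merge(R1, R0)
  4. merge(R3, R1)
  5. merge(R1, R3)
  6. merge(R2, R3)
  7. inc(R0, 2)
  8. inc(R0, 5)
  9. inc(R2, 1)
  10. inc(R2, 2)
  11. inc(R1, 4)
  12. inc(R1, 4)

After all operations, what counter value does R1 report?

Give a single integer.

Op 1: merge R1<->R0 -> R1=(0,0,0,0) R0=(0,0,0,0)
Op 2: merge R2<->R0 -> R2=(0,0,0,0) R0=(0,0,0,0)
Op 3: merge R1<->R0 -> R1=(0,0,0,0) R0=(0,0,0,0)
Op 4: merge R3<->R1 -> R3=(0,0,0,0) R1=(0,0,0,0)
Op 5: merge R1<->R3 -> R1=(0,0,0,0) R3=(0,0,0,0)
Op 6: merge R2<->R3 -> R2=(0,0,0,0) R3=(0,0,0,0)
Op 7: inc R0 by 2 -> R0=(2,0,0,0) value=2
Op 8: inc R0 by 5 -> R0=(7,0,0,0) value=7
Op 9: inc R2 by 1 -> R2=(0,0,1,0) value=1
Op 10: inc R2 by 2 -> R2=(0,0,3,0) value=3
Op 11: inc R1 by 4 -> R1=(0,4,0,0) value=4
Op 12: inc R1 by 4 -> R1=(0,8,0,0) value=8

Answer: 8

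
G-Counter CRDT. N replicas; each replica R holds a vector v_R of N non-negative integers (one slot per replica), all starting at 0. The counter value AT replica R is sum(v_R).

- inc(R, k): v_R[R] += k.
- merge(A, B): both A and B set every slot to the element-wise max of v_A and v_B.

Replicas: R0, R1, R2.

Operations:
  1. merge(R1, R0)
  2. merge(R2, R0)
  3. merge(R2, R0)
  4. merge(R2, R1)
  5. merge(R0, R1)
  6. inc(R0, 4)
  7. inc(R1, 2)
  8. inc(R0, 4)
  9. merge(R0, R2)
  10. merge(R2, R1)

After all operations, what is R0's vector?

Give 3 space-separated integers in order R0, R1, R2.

Answer: 8 0 0

Derivation:
Op 1: merge R1<->R0 -> R1=(0,0,0) R0=(0,0,0)
Op 2: merge R2<->R0 -> R2=(0,0,0) R0=(0,0,0)
Op 3: merge R2<->R0 -> R2=(0,0,0) R0=(0,0,0)
Op 4: merge R2<->R1 -> R2=(0,0,0) R1=(0,0,0)
Op 5: merge R0<->R1 -> R0=(0,0,0) R1=(0,0,0)
Op 6: inc R0 by 4 -> R0=(4,0,0) value=4
Op 7: inc R1 by 2 -> R1=(0,2,0) value=2
Op 8: inc R0 by 4 -> R0=(8,0,0) value=8
Op 9: merge R0<->R2 -> R0=(8,0,0) R2=(8,0,0)
Op 10: merge R2<->R1 -> R2=(8,2,0) R1=(8,2,0)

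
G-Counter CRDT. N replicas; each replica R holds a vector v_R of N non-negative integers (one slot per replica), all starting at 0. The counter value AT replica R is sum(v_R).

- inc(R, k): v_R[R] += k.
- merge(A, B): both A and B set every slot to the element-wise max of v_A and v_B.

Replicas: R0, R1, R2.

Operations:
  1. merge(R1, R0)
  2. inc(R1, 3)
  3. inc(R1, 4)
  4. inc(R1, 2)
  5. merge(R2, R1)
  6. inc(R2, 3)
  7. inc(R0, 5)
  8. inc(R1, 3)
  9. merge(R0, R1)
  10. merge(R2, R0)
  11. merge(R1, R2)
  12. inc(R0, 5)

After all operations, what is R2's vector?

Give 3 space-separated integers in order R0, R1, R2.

Answer: 5 12 3

Derivation:
Op 1: merge R1<->R0 -> R1=(0,0,0) R0=(0,0,0)
Op 2: inc R1 by 3 -> R1=(0,3,0) value=3
Op 3: inc R1 by 4 -> R1=(0,7,0) value=7
Op 4: inc R1 by 2 -> R1=(0,9,0) value=9
Op 5: merge R2<->R1 -> R2=(0,9,0) R1=(0,9,0)
Op 6: inc R2 by 3 -> R2=(0,9,3) value=12
Op 7: inc R0 by 5 -> R0=(5,0,0) value=5
Op 8: inc R1 by 3 -> R1=(0,12,0) value=12
Op 9: merge R0<->R1 -> R0=(5,12,0) R1=(5,12,0)
Op 10: merge R2<->R0 -> R2=(5,12,3) R0=(5,12,3)
Op 11: merge R1<->R2 -> R1=(5,12,3) R2=(5,12,3)
Op 12: inc R0 by 5 -> R0=(10,12,3) value=25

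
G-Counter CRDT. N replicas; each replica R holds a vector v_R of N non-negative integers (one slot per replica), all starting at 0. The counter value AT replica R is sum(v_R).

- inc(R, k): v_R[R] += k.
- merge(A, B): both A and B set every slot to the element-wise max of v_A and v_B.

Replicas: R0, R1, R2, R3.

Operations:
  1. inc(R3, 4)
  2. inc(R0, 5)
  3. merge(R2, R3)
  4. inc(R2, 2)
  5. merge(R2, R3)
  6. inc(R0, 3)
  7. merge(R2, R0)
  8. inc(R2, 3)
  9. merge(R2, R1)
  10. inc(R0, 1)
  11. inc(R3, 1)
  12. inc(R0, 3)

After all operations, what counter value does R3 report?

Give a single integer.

Answer: 7

Derivation:
Op 1: inc R3 by 4 -> R3=(0,0,0,4) value=4
Op 2: inc R0 by 5 -> R0=(5,0,0,0) value=5
Op 3: merge R2<->R3 -> R2=(0,0,0,4) R3=(0,0,0,4)
Op 4: inc R2 by 2 -> R2=(0,0,2,4) value=6
Op 5: merge R2<->R3 -> R2=(0,0,2,4) R3=(0,0,2,4)
Op 6: inc R0 by 3 -> R0=(8,0,0,0) value=8
Op 7: merge R2<->R0 -> R2=(8,0,2,4) R0=(8,0,2,4)
Op 8: inc R2 by 3 -> R2=(8,0,5,4) value=17
Op 9: merge R2<->R1 -> R2=(8,0,5,4) R1=(8,0,5,4)
Op 10: inc R0 by 1 -> R0=(9,0,2,4) value=15
Op 11: inc R3 by 1 -> R3=(0,0,2,5) value=7
Op 12: inc R0 by 3 -> R0=(12,0,2,4) value=18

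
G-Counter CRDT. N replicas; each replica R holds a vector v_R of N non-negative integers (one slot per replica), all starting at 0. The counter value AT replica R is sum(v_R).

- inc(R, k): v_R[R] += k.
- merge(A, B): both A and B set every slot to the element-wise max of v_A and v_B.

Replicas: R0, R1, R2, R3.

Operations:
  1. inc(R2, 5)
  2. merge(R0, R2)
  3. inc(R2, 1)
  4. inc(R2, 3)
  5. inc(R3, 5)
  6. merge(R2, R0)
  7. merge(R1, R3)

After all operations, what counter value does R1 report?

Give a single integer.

Answer: 5

Derivation:
Op 1: inc R2 by 5 -> R2=(0,0,5,0) value=5
Op 2: merge R0<->R2 -> R0=(0,0,5,0) R2=(0,0,5,0)
Op 3: inc R2 by 1 -> R2=(0,0,6,0) value=6
Op 4: inc R2 by 3 -> R2=(0,0,9,0) value=9
Op 5: inc R3 by 5 -> R3=(0,0,0,5) value=5
Op 6: merge R2<->R0 -> R2=(0,0,9,0) R0=(0,0,9,0)
Op 7: merge R1<->R3 -> R1=(0,0,0,5) R3=(0,0,0,5)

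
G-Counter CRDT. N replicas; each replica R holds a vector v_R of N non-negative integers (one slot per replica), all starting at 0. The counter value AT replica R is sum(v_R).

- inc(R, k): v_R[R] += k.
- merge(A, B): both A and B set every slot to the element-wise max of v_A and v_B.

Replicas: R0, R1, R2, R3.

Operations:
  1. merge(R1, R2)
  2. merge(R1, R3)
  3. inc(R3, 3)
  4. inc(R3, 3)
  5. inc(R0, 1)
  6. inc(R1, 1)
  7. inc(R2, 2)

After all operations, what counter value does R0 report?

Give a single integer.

Answer: 1

Derivation:
Op 1: merge R1<->R2 -> R1=(0,0,0,0) R2=(0,0,0,0)
Op 2: merge R1<->R3 -> R1=(0,0,0,0) R3=(0,0,0,0)
Op 3: inc R3 by 3 -> R3=(0,0,0,3) value=3
Op 4: inc R3 by 3 -> R3=(0,0,0,6) value=6
Op 5: inc R0 by 1 -> R0=(1,0,0,0) value=1
Op 6: inc R1 by 1 -> R1=(0,1,0,0) value=1
Op 7: inc R2 by 2 -> R2=(0,0,2,0) value=2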